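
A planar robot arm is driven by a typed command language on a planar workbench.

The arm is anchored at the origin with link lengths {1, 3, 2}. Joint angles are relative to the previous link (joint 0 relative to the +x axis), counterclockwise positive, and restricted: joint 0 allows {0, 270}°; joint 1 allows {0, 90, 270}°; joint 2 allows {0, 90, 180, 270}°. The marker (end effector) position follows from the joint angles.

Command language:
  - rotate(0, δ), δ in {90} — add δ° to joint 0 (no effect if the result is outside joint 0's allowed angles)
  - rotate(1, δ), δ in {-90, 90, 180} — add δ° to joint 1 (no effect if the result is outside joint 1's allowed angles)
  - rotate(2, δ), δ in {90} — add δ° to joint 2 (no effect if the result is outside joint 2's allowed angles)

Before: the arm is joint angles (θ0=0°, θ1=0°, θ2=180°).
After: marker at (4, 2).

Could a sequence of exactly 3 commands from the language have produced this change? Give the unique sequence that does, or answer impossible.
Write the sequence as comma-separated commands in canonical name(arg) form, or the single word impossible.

from: joint angles (θ0=0°, θ1=0°, θ2=180°)
step 1 (rotate(2, 90)): joint angles (θ0=0°, θ1=0°, θ2=270°)
step 2 (rotate(2, 90)): joint angles (θ0=0°, θ1=0°, θ2=0°)
step 3 (rotate(2, 90)): joint angles (θ0=0°, θ1=0°, θ2=90°)
uniquely the one of 125 3-step routes that fits.

rotate(2, 90), rotate(2, 90), rotate(2, 90)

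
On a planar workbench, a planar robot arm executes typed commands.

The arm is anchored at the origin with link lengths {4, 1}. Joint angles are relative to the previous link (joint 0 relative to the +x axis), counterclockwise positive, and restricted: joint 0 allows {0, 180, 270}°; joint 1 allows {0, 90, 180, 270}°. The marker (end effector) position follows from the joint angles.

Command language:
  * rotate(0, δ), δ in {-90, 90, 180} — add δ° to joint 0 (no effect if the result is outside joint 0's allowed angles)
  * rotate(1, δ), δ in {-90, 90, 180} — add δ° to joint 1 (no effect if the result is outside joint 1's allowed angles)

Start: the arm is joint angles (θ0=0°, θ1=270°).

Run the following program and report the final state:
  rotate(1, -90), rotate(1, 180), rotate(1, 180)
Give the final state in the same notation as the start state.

t0: joint angles (θ0=0°, θ1=270°)
t=1 rotate(1, -90) ⇒ joint angles (θ0=0°, θ1=180°)
t=2 rotate(1, 180) ⇒ joint angles (θ0=0°, θ1=0°)
t=3 rotate(1, 180) ⇒ joint angles (θ0=0°, θ1=180°)

joint angles (θ0=0°, θ1=180°)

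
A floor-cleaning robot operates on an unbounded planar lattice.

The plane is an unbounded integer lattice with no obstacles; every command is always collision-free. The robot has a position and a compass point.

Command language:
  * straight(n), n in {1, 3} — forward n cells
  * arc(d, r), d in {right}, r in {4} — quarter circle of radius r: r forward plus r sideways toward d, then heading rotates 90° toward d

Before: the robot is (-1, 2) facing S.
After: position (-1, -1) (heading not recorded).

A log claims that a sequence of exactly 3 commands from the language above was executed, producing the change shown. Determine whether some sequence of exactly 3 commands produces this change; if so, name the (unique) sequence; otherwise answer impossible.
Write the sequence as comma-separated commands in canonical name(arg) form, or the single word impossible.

straight(1), straight(1), straight(1)

begin: (-1, 2) facing S
step 1 (straight(1)): (-1, 1) facing S
step 2 (straight(1)): (-1, 0) facing S
step 3 (straight(1)): (-1, -1) facing S
uniquely the one of 27 3-step routes that fits.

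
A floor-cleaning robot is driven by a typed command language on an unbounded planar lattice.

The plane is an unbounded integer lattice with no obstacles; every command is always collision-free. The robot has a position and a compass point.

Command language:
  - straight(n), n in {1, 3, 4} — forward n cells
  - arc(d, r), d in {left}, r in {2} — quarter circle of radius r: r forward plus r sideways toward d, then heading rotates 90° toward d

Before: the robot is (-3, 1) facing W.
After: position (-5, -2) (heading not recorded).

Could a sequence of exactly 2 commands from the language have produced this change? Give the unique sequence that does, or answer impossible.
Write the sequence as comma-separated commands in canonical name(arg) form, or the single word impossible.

arc(left, 2), straight(1)

key: order matters: swapping arc(left, 2) and straight(1) lands elsewhere
begin: (-3, 1) facing W
step 1 (arc(left, 2)): (-5, -1) facing S
step 2 (straight(1)): (-5, -2) facing S
no rival 2-sequence matches.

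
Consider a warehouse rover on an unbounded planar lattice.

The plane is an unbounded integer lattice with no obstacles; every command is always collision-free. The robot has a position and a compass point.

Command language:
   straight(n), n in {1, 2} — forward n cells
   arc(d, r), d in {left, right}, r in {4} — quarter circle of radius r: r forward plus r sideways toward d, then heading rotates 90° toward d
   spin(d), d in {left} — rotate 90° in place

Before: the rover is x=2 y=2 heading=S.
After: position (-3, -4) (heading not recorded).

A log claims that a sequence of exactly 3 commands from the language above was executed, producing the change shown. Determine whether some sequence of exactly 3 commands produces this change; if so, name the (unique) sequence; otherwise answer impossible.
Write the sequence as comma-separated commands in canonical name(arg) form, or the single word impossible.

straight(2), arc(right, 4), straight(1)

key: running straight(1) before straight(2) would end elsewhere — order is forced
begin: x=2 y=2 heading=S
step 1 (straight(2)): x=2 y=0 heading=S
step 2 (arc(right, 4)): x=-2 y=-4 heading=W
step 3 (straight(1)): x=-3 y=-4 heading=W
all 125 alternatives checked — unique.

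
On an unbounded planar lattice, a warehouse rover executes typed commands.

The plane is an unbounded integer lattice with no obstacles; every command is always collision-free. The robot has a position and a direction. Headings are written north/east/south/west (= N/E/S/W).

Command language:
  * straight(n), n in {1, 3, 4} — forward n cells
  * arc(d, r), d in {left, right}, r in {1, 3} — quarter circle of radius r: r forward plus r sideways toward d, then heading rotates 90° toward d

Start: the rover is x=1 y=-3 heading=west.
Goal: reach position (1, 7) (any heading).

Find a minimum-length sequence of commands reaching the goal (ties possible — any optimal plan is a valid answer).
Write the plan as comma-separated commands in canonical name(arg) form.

t0: x=1 y=-3 heading=west
1. arc(right, 3) → x=-2 y=0 heading=north
2. straight(4) → x=-2 y=4 heading=north
3. arc(right, 3) → x=1 y=7 heading=east
shorter routes all fall short; 3 is best.

arc(right, 3), straight(4), arc(right, 3)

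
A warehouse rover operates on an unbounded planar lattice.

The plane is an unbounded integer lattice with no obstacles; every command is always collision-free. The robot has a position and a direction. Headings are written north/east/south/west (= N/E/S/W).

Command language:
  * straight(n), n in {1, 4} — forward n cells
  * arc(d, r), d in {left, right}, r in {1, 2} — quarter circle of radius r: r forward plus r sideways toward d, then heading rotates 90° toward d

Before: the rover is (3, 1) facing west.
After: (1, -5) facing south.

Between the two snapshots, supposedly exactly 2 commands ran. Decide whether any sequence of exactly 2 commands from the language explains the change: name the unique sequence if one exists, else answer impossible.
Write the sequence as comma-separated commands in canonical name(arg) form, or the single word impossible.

key: order matters: swapping arc(left, 2) and straight(4) lands elsewhere
start: (3, 1) facing west
1. arc(left, 2) → (1, -1) facing south
2. straight(4) → (1, -5) facing south
uniquely the one of 36 2-step routes that fits.

arc(left, 2), straight(4)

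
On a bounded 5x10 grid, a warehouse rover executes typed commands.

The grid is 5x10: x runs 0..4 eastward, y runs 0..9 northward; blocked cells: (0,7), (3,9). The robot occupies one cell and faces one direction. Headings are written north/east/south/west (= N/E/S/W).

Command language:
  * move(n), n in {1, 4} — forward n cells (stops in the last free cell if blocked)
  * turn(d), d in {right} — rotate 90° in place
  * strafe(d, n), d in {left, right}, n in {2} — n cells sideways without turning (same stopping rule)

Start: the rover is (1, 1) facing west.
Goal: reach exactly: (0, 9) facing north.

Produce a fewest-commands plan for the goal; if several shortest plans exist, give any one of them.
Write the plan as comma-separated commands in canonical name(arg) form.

turn(right), move(4), move(4), strafe(left, 2)

begin: (1, 1) facing west
t=1 turn(right) ⇒ (1, 1) facing north
t=2 move(4) ⇒ (1, 5) facing north
t=3 move(4) ⇒ (1, 9) facing north
t=4 strafe(left, 2) ⇒ (0, 9) facing north
no 3-step plan works, so 4 is optimal.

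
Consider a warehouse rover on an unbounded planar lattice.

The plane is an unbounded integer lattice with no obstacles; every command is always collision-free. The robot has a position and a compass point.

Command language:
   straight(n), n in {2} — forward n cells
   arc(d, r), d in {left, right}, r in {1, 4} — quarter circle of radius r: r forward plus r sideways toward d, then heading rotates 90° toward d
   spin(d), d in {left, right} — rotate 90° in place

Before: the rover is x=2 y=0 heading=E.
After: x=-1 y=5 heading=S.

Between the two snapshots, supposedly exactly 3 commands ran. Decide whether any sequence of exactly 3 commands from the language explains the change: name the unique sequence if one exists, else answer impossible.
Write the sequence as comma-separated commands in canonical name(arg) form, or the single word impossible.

key: position moved to (-1,5) AND the heading swung to S — translation plus rotation needed
begin: x=2 y=0 heading=E
t=1 arc(left, 1) ⇒ x=3 y=1 heading=N
t=2 arc(left, 4) ⇒ x=-1 y=5 heading=W
t=3 spin(left) ⇒ x=-1 y=5 heading=S
all 343 alternatives checked — unique.

arc(left, 1), arc(left, 4), spin(left)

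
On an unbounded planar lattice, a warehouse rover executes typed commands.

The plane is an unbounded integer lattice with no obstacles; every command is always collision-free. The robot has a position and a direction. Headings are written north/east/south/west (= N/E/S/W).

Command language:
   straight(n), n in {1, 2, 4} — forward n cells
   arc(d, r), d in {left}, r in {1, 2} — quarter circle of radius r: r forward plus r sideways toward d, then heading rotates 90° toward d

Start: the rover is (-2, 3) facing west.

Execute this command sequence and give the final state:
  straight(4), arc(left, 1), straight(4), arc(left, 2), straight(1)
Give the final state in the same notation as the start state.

(-4, -4) facing east

initial: (-2, 3) facing west
1. straight(4) → (-6, 3) facing west
2. arc(left, 1) → (-7, 2) facing south
3. straight(4) → (-7, -2) facing south
4. arc(left, 2) → (-5, -4) facing east
5. straight(1) → (-4, -4) facing east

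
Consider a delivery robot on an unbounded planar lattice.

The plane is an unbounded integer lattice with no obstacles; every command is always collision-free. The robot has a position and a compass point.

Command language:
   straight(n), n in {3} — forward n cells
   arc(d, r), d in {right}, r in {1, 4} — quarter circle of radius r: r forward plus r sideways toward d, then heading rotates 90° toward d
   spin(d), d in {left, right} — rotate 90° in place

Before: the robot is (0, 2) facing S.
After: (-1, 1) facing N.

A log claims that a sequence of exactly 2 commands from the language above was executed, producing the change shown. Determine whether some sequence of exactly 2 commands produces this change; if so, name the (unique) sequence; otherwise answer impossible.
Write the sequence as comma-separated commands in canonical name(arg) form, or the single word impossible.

key: position moved to (-1,1) AND the heading swung to N — translation plus rotation needed
t0: (0, 2) facing S
[1] after arc(right, 1): (-1, 1) facing W
[2] after spin(right): (-1, 1) facing N
uniquely the one of 25 2-step routes that fits.

arc(right, 1), spin(right)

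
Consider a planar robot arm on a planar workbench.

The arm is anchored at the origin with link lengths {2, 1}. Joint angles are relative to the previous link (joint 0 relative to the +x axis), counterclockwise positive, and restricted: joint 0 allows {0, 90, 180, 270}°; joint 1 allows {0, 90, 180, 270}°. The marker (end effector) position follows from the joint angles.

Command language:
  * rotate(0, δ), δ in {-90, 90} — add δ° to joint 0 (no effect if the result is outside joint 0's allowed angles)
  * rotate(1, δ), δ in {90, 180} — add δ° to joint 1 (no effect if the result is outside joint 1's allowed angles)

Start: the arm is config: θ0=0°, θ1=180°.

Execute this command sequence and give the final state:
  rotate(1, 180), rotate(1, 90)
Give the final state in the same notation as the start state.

initial: config: θ0=0°, θ1=180°
1. rotate(1, 180) → config: θ0=0°, θ1=0°
2. rotate(1, 90) → config: θ0=0°, θ1=90°

config: θ0=0°, θ1=90°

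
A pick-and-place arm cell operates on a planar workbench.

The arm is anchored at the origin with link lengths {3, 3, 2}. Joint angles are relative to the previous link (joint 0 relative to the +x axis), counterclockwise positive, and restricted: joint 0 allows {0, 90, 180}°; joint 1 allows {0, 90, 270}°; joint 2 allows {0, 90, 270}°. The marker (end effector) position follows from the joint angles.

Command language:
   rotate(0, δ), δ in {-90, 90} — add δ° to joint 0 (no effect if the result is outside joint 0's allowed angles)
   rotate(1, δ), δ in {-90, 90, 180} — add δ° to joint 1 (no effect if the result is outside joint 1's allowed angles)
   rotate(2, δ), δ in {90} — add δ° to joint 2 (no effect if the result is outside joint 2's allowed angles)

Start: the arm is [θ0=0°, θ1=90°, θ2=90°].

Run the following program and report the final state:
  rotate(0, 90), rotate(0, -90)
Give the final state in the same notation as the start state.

from: [θ0=0°, θ1=90°, θ2=90°]
t=1 rotate(0, 90) ⇒ [θ0=90°, θ1=90°, θ2=90°]
t=2 rotate(0, -90) ⇒ [θ0=0°, θ1=90°, θ2=90°]

[θ0=0°, θ1=90°, θ2=90°]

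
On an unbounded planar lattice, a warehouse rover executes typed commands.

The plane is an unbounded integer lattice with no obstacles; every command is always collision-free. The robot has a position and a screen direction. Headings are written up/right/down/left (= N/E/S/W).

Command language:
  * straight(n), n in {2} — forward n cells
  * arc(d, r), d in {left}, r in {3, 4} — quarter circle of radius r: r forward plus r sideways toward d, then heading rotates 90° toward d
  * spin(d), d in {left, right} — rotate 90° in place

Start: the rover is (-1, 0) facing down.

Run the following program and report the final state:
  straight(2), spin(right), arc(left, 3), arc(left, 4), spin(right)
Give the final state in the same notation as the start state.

(0, -9) facing down

t0: (-1, 0) facing down
1. straight(2) → (-1, -2) facing down
2. spin(right) → (-1, -2) facing left
3. arc(left, 3) → (-4, -5) facing down
4. arc(left, 4) → (0, -9) facing right
5. spin(right) → (0, -9) facing down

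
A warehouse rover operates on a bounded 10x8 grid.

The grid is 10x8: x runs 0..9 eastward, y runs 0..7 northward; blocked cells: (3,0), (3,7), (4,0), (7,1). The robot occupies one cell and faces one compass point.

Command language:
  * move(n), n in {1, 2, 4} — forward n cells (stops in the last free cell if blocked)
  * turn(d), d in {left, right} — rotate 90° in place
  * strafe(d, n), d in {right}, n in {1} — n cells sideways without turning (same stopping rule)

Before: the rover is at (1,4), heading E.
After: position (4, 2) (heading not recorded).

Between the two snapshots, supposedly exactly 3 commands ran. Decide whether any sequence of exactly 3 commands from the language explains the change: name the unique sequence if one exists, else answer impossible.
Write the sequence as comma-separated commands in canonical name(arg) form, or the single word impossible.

impossible

checked all 3-command options: none fits.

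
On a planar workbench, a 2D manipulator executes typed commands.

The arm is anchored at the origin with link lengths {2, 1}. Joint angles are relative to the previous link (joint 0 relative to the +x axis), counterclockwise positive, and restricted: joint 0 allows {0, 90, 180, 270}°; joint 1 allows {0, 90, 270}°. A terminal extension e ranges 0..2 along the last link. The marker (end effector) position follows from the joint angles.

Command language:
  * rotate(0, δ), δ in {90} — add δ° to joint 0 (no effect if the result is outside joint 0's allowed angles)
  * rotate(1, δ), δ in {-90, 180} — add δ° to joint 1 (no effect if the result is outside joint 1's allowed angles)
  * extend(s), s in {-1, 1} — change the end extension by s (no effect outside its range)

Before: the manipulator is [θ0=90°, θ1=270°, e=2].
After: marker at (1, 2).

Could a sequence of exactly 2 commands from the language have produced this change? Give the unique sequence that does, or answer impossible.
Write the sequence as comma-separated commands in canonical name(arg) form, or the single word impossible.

extend(-1), extend(-1)

start: [θ0=90°, θ1=270°, e=2]
1. extend(-1) → [θ0=90°, θ1=270°, e=1]
2. extend(-1) → [θ0=90°, θ1=270°, e=0]
no rival 2-sequence matches.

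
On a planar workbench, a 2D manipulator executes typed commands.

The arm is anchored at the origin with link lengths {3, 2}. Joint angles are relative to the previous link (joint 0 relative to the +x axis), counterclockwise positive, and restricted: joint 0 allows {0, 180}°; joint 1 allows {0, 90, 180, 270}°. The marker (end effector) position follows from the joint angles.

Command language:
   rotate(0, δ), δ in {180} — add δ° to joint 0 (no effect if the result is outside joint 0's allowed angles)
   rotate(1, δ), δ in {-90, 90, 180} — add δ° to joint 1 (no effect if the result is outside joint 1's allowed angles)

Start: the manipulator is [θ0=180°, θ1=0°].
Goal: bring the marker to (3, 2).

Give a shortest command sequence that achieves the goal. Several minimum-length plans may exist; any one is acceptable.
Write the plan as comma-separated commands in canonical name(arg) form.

begin: [θ0=180°, θ1=0°]
[1] after rotate(0, 180): [θ0=0°, θ1=0°]
[2] after rotate(1, 90): [θ0=0°, θ1=90°]
shorter routes all fall short; 2 is best.

rotate(0, 180), rotate(1, 90)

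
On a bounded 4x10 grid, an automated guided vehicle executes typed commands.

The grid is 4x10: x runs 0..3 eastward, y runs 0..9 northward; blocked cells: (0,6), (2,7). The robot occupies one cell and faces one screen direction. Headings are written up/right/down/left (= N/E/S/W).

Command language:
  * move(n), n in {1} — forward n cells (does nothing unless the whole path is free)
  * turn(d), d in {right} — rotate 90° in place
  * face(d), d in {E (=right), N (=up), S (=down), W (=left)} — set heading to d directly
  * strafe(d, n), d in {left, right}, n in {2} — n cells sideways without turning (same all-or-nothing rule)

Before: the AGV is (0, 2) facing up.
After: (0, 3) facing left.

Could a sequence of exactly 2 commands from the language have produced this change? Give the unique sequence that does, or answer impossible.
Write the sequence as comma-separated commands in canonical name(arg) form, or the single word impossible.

key: position moved to (0,3) AND the heading swung to W — translation plus rotation needed
start: (0, 2) facing up
step 1 (move(1)): (0, 3) facing up
step 2 (face(W)): (0, 3) facing left
uniquely the one of 64 2-step routes that fits.

move(1), face(W)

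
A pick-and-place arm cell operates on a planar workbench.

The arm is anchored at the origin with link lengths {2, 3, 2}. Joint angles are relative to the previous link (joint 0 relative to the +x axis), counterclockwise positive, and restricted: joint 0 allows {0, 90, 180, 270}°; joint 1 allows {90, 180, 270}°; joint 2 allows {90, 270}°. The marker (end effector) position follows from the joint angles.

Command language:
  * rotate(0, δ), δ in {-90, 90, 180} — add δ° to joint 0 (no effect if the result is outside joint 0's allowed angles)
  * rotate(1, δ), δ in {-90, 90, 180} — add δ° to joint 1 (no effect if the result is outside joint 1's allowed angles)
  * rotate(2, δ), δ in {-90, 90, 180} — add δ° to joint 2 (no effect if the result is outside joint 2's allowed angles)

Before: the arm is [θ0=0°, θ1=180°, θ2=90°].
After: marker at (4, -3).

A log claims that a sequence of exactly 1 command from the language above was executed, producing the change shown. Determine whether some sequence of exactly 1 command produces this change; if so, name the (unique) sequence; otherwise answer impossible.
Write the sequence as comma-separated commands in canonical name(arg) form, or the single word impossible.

rotate(1, 90)

start: [θ0=0°, θ1=180°, θ2=90°]
t=1 rotate(1, 90) ⇒ [θ0=0°, θ1=270°, θ2=90°]
all 9 alternatives checked — unique.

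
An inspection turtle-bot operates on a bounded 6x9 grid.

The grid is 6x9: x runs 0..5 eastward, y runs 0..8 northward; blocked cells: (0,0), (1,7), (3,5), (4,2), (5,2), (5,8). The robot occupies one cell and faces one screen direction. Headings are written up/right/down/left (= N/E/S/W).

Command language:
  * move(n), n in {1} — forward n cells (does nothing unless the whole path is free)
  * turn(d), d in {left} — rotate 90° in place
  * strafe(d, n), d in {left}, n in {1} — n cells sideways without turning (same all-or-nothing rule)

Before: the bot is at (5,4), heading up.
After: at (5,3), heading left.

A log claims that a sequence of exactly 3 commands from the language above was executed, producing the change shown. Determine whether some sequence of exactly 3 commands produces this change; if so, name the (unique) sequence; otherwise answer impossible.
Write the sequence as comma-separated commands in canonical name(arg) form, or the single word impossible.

turn(left), strafe(left, 1), strafe(left, 1)

key: position moved to (5,3) AND the heading swung to W — translation plus rotation needed
initial: at (5,4), heading up
step 1 (turn(left)): at (5,4), heading left
step 2 (strafe(left, 1)): at (5,3), heading left
step 3 (strafe(left, 1)): at (5,3), heading left
uniquely the one of 27 3-step routes that fits.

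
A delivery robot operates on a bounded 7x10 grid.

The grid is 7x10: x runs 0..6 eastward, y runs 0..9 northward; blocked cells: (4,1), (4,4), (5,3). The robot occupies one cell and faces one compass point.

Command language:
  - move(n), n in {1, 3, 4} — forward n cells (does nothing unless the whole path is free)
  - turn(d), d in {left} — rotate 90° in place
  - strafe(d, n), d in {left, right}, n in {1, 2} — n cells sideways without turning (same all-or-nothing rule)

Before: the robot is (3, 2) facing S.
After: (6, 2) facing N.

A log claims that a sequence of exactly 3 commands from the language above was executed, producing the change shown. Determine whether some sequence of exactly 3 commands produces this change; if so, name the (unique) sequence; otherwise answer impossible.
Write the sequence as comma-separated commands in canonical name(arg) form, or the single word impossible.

key: cell and facing (now N) both changed — the 3 commands mix motion and turning
begin: (3, 2) facing S
[1] after turn(left): (3, 2) facing E
[2] after move(3): (6, 2) facing E
[3] after turn(left): (6, 2) facing N
no other 3-command option fits: unique.

turn(left), move(3), turn(left)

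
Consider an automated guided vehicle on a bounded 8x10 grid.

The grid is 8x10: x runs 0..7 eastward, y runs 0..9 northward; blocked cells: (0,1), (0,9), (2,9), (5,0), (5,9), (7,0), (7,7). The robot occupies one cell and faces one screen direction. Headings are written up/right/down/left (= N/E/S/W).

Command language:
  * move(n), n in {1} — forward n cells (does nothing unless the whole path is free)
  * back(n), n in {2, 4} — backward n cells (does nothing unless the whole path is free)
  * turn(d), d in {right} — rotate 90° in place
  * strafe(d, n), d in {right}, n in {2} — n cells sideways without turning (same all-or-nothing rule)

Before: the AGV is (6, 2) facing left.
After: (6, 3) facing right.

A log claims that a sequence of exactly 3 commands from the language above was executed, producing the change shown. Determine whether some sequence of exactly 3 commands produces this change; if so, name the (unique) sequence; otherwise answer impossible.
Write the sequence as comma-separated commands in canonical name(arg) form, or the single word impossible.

key: cell and facing (now E) both changed — the 3 commands mix motion and turning
from: (6, 2) facing left
t=1 turn(right) ⇒ (6, 2) facing up
t=2 move(1) ⇒ (6, 3) facing up
t=3 turn(right) ⇒ (6, 3) facing right
no rival 3-sequence matches.

turn(right), move(1), turn(right)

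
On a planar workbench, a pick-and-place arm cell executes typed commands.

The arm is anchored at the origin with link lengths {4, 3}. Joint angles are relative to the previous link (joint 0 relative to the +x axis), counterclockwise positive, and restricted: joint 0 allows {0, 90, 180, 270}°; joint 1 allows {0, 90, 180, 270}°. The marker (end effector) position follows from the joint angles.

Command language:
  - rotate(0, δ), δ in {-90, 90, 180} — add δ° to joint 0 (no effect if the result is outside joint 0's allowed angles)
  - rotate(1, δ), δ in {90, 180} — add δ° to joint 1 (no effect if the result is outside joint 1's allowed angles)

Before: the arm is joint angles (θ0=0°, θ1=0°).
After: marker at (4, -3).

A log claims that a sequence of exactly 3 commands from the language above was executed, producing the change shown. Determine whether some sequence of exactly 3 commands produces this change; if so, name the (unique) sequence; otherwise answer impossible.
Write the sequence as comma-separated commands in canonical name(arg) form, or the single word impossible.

rotate(1, 90), rotate(1, 90), rotate(1, 90)

start: joint angles (θ0=0°, θ1=0°)
1. rotate(1, 90) → joint angles (θ0=0°, θ1=90°)
2. rotate(1, 90) → joint angles (θ0=0°, θ1=180°)
3. rotate(1, 90) → joint angles (θ0=0°, θ1=270°)
no other 3-command option fits: unique.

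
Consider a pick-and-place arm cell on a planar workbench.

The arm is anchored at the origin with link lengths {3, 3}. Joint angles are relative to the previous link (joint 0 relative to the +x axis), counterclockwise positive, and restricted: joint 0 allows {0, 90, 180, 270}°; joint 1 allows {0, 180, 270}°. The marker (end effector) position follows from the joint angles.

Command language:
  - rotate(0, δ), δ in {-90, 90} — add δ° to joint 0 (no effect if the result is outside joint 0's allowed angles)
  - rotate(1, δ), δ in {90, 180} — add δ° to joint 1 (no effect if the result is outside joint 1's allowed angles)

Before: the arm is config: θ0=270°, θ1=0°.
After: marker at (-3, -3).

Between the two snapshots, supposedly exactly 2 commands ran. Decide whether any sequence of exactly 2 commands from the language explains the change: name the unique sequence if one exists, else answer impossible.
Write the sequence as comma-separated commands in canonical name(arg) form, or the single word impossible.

rotate(1, 180), rotate(1, 90)

key: order matters: swapping rotate(1, 180) and rotate(1, 90) lands elsewhere
t0: config: θ0=270°, θ1=0°
1. rotate(1, 180) → config: θ0=270°, θ1=180°
2. rotate(1, 90) → config: θ0=270°, θ1=270°
all 16 alternatives checked — unique.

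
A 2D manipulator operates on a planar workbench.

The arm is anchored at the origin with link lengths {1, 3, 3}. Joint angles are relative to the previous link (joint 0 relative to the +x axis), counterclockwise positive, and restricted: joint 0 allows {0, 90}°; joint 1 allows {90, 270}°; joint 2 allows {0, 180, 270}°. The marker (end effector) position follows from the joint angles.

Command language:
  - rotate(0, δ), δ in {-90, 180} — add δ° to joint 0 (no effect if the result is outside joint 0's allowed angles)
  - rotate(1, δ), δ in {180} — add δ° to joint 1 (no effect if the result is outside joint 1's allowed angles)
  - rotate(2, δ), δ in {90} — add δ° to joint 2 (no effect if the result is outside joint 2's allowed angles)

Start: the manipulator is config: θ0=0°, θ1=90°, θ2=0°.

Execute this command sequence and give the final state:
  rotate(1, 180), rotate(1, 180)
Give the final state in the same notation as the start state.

config: θ0=0°, θ1=90°, θ2=0°

initial: config: θ0=0°, θ1=90°, θ2=0°
step 1 (rotate(1, 180)): config: θ0=0°, θ1=270°, θ2=0°
step 2 (rotate(1, 180)): config: θ0=0°, θ1=90°, θ2=0°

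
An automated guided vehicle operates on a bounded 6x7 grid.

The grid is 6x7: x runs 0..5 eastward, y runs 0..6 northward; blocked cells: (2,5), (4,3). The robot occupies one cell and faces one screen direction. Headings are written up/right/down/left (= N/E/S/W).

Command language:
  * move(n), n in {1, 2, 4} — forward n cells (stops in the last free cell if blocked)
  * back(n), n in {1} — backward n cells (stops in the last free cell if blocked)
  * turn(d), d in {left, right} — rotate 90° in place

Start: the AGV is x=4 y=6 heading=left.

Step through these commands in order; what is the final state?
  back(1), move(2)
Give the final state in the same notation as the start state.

x=3 y=6 heading=left

start: x=4 y=6 heading=left
1. back(1) → x=5 y=6 heading=left
2. move(2) → x=3 y=6 heading=left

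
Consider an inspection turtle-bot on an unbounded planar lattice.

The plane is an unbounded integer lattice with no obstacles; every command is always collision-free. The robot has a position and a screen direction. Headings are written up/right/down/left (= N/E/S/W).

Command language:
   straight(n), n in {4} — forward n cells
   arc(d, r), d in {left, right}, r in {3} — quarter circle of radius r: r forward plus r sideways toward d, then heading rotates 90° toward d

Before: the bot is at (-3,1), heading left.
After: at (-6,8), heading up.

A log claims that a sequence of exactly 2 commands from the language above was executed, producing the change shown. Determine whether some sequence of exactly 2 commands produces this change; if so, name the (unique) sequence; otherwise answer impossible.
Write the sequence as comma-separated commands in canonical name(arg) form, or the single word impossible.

key: running straight(4) before arc(right, 3) would end elsewhere — order is forced
initial: at (-3,1), heading left
1. arc(right, 3) → at (-6,4), heading up
2. straight(4) → at (-6,8), heading up
no rival 2-sequence matches.

arc(right, 3), straight(4)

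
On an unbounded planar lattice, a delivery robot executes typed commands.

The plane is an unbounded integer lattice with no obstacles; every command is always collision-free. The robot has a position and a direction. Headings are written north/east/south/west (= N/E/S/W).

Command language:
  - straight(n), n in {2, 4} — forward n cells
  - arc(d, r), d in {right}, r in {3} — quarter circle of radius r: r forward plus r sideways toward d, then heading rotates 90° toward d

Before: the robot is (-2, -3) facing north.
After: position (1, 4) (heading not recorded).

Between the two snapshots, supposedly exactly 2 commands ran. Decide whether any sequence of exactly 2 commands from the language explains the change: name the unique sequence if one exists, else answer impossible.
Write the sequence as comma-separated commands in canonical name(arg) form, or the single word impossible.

key: running arc(right, 3) before straight(4) would end elsewhere — order is forced
start: (-2, -3) facing north
1. straight(4) → (-2, 1) facing north
2. arc(right, 3) → (1, 4) facing east
all 9 alternatives checked — unique.

straight(4), arc(right, 3)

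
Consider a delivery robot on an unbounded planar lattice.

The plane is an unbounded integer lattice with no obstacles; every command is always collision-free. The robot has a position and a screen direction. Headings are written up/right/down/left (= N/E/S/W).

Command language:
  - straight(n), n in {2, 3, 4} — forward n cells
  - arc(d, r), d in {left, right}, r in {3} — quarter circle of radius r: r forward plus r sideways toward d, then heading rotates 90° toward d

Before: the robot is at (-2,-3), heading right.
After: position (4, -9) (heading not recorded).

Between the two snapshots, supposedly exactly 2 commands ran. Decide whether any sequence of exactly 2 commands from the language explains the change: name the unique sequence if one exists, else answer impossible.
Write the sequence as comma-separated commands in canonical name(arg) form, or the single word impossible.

key: order matters: swapping arc(right, 3) and arc(left, 3) lands elsewhere
from: at (-2,-3), heading right
step 1 (arc(right, 3)): at (1,-6), heading down
step 2 (arc(left, 3)): at (4,-9), heading right
uniquely the one of 25 2-step routes that fits.

arc(right, 3), arc(left, 3)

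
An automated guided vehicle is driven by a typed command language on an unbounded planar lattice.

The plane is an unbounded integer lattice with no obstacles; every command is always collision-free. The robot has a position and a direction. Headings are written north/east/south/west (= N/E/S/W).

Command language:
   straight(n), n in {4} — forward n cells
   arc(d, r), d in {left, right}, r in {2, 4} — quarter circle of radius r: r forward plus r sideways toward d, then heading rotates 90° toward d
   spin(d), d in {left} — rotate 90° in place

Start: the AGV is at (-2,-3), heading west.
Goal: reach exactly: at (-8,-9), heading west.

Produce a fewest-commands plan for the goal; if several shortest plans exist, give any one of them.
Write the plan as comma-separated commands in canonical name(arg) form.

begin: at (-2,-3), heading west
1. arc(left, 2) → at (-4,-5), heading south
2. arc(right, 4) → at (-8,-9), heading west
minimal: 2 command(s), checked below 2.

arc(left, 2), arc(right, 4)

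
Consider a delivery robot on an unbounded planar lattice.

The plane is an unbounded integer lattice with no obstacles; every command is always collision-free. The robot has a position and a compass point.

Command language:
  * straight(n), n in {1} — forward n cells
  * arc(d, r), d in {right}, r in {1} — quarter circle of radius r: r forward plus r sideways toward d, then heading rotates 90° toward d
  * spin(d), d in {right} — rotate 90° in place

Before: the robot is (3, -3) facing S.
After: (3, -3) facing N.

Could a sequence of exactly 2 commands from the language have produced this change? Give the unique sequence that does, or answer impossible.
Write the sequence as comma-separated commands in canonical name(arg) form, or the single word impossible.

spin(right), spin(right)

key: (3,-3) unmoved — no command in the sequence translates
from: (3, -3) facing S
t=1 spin(right) ⇒ (3, -3) facing W
t=2 spin(right) ⇒ (3, -3) facing N
no other 2-command option fits: unique.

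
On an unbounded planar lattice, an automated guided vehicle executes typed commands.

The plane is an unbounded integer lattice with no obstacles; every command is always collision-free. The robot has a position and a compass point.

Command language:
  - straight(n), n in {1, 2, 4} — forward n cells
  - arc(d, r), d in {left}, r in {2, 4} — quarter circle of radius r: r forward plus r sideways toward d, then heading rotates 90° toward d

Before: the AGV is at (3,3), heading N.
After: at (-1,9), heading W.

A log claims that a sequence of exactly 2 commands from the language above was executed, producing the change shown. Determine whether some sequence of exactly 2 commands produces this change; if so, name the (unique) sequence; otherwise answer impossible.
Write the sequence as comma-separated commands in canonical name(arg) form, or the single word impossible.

key: order matters: swapping straight(2) and arc(left, 4) lands elsewhere
begin: at (3,3), heading N
t=1 straight(2) ⇒ at (3,5), heading N
t=2 arc(left, 4) ⇒ at (-1,9), heading W
uniquely the one of 25 2-step routes that fits.

straight(2), arc(left, 4)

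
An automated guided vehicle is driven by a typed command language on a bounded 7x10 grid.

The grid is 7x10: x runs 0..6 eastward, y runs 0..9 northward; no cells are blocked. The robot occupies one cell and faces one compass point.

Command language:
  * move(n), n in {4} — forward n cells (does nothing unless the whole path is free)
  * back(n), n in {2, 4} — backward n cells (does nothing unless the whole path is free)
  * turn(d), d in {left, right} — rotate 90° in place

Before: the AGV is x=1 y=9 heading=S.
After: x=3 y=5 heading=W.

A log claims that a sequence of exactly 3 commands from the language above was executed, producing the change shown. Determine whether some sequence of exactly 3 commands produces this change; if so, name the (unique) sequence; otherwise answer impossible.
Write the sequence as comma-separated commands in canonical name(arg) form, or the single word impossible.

move(4), turn(right), back(2)

key: cell and facing (now W) both changed — the 3 commands mix motion and turning
begin: x=1 y=9 heading=S
t=1 move(4) ⇒ x=1 y=5 heading=S
t=2 turn(right) ⇒ x=1 y=5 heading=W
t=3 back(2) ⇒ x=3 y=5 heading=W
uniquely the one of 125 3-step routes that fits.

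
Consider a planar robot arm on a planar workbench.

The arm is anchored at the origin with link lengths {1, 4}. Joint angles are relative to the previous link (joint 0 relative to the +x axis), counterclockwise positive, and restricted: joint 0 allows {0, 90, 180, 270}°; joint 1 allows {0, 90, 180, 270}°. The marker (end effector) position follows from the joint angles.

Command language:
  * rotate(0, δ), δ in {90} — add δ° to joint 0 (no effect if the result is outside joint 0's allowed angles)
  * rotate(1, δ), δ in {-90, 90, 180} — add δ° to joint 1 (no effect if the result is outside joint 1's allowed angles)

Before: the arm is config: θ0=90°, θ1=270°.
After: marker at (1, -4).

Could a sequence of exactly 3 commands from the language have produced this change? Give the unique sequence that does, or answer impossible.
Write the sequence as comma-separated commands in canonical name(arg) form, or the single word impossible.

start: config: θ0=90°, θ1=270°
t=1 rotate(0, 90) ⇒ config: θ0=180°, θ1=270°
t=2 rotate(0, 90) ⇒ config: θ0=270°, θ1=270°
t=3 rotate(0, 90) ⇒ config: θ0=0°, θ1=270°
no other 3-command option fits: unique.

rotate(0, 90), rotate(0, 90), rotate(0, 90)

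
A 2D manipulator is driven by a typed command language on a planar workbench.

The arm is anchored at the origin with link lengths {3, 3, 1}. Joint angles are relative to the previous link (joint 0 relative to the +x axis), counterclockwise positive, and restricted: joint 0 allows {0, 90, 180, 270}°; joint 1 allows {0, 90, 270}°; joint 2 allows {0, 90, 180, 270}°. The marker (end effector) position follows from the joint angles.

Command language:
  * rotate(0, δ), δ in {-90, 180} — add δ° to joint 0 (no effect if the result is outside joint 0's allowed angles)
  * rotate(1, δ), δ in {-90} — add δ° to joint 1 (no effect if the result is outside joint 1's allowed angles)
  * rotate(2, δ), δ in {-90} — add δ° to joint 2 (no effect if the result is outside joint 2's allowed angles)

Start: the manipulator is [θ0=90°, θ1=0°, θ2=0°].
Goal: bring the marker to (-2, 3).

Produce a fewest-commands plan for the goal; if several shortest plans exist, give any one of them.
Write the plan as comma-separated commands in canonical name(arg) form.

rotate(1, -90), rotate(0, -90), rotate(2, -90), rotate(0, 180)

begin: [θ0=90°, θ1=0°, θ2=0°]
t=1 rotate(1, -90) ⇒ [θ0=90°, θ1=270°, θ2=0°]
t=2 rotate(0, -90) ⇒ [θ0=0°, θ1=270°, θ2=0°]
t=3 rotate(2, -90) ⇒ [θ0=0°, θ1=270°, θ2=270°]
t=4 rotate(0, 180) ⇒ [θ0=180°, θ1=270°, θ2=270°]
minimal: 4 command(s), checked below 4.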